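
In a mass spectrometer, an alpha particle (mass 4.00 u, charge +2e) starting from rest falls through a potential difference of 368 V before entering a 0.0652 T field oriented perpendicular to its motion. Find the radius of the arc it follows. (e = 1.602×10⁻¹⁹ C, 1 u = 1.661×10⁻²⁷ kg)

Acceleration: |q|V = ½mv² ⇒ v = √(2|q|V/m) = √(2·3.204×10⁻¹⁹·368/6.644×10⁻²⁷) ≈ 1.884×10⁵ m/s.
In the field: r = mv/(|q|B) = (6.644×10⁻²⁷)(1.884×10⁵)/((3.204×10⁻¹⁹)(0.0652)) ≈ 0.0599 m.

r ≈ 0.0599 m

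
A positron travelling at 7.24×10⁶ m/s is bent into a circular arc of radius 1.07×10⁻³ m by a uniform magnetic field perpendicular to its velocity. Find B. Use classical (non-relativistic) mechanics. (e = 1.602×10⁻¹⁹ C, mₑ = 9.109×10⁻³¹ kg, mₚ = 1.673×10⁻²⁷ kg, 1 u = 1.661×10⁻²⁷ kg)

From |q|vB = mv²/r, B = mv/(|q|r).
B = (9.109×10⁻³¹)(7.24×10⁶)/((1.602×10⁻¹⁹)(1.07×10⁻³)) ≈ 0.0385 T.

B ≈ 0.0385 T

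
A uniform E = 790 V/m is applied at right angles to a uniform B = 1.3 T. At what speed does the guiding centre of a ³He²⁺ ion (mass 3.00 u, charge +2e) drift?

The E×B drift speed is v_d = E/B.
v_d = 790/1.3 = 610 m/s.

v_d ≈ 610 m/s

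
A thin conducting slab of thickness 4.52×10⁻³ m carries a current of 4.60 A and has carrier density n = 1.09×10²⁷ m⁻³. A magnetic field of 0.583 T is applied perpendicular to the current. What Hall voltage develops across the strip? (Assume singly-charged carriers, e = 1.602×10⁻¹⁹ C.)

V_H ≈ 3.40×10⁻⁶ V

V_H = IB/(n e t).
V_H = (4.60)(0.583)/((1.09×10²⁷)(1.602×10⁻¹⁹)(4.52×10⁻³)) ≈ 3.40×10⁻⁶ V.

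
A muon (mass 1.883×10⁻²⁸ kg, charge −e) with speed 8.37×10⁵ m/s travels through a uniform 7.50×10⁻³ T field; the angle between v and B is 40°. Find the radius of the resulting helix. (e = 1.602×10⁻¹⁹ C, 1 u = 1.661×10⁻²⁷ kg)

r ≈ 0.0843 m

v⊥ = v sinθ = 8.37×10⁵·sin40° ≈ 5.380×10⁵ m/s.
r = m v⊥/(|q|B) = (1.883×10⁻²⁸)(5.380×10⁵)/((1.602×10⁻¹⁹)(7.50×10⁻³)) ≈ 0.0843 m.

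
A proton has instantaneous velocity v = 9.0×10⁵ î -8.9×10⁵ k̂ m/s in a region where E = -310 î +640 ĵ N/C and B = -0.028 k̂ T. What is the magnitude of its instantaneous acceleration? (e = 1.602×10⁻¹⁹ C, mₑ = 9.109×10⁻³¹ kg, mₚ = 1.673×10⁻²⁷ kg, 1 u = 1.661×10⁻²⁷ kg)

v×B = (0, 2.52×10⁴, 0) N/C.
E + v×B = (-310, 2.58×10⁴, 0) N/C.
F = q(E + v×B) = (1.602×10⁻¹⁹ C)·(-310, 2.58×10⁴, 0) = (-4.97×10⁻¹⁷, 4.14×10⁻¹⁵, 0) N.
|a| = |F|/m = 4.140×10⁻¹⁵/1.673×10⁻²⁷ ≈ 2.47×10¹² m/s².

|a| ≈ 2.47×10¹² m/s²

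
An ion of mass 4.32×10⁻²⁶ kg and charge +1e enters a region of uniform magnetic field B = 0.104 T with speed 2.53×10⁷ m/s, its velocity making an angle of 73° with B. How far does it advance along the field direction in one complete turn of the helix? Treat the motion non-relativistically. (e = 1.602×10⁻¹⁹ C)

v∥ = v cosθ = 2.53×10⁷·cos73° ≈ 7.397×10⁶ m/s.
T = 2πm/(|q|B) = 2π(4.32×10⁻²⁶)/((1.602×10⁻¹⁹)(0.104)) ≈ 1.629×10⁻⁵ s.
pitch = v∥ T = (7.397×10⁶)(1.629×10⁻⁵) ≈ 121 m.

p ≈ 121 m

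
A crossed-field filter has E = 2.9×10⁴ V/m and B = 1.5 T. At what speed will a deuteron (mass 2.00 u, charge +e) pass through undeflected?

Zero net Lorentz force requires |qE| = |q v×B|, i.e. E = vB.
v = E/B = 2.9×10⁴/1.5 = 1.9×10⁴ m/s.

v = 1.9×10⁴ m/s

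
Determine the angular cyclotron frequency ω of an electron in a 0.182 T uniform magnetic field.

ω ≈ 3.20×10¹⁰ rad/s

ω = |q|B/m.
ω = (1.602×10⁻¹⁹)(0.182)/9.109×10⁻³¹ ≈ 3.20×10¹⁰ rad/s.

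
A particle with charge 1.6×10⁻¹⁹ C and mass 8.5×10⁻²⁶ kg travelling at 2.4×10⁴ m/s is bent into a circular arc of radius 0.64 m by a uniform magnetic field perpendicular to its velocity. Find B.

From |q|vB = mv²/r, B = mv/(|q|r).
B = (8.5×10⁻²⁶)(2.4×10⁴)/((1.6×10⁻¹⁹)(0.64)) ≈ 0.020 T.

B ≈ 0.020 T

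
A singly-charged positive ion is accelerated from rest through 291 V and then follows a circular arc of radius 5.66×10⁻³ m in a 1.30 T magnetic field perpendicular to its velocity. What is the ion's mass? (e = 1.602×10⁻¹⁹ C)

Combine |q|V = ½mv² and r = mv/(|q|B): eliminate v to get m = qB²r²/(2V).
m = (1.602×10⁻¹⁹)(1.30)²(5.66×10⁻³)²/(2·291) ≈ 1.49×10⁻²⁶ kg.

m ≈ 1.49×10⁻²⁶ kg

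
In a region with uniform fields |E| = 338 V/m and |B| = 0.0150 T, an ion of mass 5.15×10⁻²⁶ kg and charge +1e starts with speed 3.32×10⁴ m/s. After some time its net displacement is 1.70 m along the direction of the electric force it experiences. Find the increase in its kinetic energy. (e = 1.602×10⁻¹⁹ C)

The magnetic force is always ⟂ v and does no work; only the electric force changes KE.
ΔKE = F_E · d = |q|E d = (1.602×10⁻¹⁹)(338)(1.70) ≈ 9.21×10⁻¹⁷ J.

ΔKE ≈ 9.21×10⁻¹⁷ J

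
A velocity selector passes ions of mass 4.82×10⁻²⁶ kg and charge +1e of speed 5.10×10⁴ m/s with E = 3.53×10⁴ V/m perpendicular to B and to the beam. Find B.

B = 0.692 T

Balance of forces in the selector: qE = qvB ⇒ B = E/v.
B = 3.53×10⁴/5.10×10⁴ = 0.692 T.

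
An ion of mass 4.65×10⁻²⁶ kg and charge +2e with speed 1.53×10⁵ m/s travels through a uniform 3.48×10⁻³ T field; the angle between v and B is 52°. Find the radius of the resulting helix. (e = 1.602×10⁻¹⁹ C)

r ≈ 5.03 m

v⊥ = v sinθ = 1.53×10⁵·sin52° ≈ 1.206×10⁵ m/s.
r = m v⊥/(|q|B) = (4.65×10⁻²⁶)(1.206×10⁵)/((3.204×10⁻¹⁹)(3.48×10⁻³)) ≈ 5.03 m.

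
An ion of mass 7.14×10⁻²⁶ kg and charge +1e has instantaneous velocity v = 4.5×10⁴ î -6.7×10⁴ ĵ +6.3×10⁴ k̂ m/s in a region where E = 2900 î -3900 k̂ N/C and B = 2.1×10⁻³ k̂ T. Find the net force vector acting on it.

F ≈ (4.42×10⁻¹⁶, -1.51×10⁻¹⁷, -6.25×10⁻¹⁶) N

v×B = (-141, -94.5, 0) N/C.
E + v×B = (2760, -94.5, -3900) N/C.
F = q(E + v×B) = (1.602×10⁻¹⁹ C)·(2760, -94.5, -3900) = (4.42×10⁻¹⁶, -1.51×10⁻¹⁷, -6.25×10⁻¹⁶) N.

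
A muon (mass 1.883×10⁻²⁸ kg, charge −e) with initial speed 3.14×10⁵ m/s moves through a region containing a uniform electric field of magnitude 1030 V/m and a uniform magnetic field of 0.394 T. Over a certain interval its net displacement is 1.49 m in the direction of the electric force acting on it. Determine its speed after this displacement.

v_f ≈ 1.65×10⁶ m/s

B does no work; ΔKE = |q|E d.
½mv_f² = ½mv₀² + |q|Ed = ½(1.883×10⁻²⁸)(3.14×10⁵)² + (1.602×10⁻¹⁹)(1030)(1.49) ≈ 9.283×10⁻¹⁸ J + 2.459×10⁻¹⁶ J ≈ 2.551×10⁻¹⁶ J.
v_f = √(2·2.551×10⁻¹⁶/1.883×10⁻²⁸) ≈ 1.65×10⁶ m/s.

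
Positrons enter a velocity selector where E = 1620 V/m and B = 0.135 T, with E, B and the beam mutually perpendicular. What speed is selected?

v = 1.20×10⁴ m/s

Zero net Lorentz force requires |qE| = |q v×B|, i.e. E = vB.
v = E/B = 1620/0.135 = 1.20×10⁴ m/s.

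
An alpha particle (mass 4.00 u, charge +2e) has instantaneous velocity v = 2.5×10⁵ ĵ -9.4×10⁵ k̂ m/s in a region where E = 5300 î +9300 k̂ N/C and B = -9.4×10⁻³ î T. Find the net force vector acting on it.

F ≈ (1.70×10⁻¹⁵, 2.83×10⁻¹⁵, 3.73×10⁻¹⁵) N

v×B = (0, 8840, 2350) N/C.
E + v×B = (5300, 8840, 1.16×10⁴) N/C.
F = q(E + v×B) = (3.204×10⁻¹⁹ C)·(5300, 8840, 1.16×10⁴) = (1.70×10⁻¹⁵, 2.83×10⁻¹⁵, 3.73×10⁻¹⁵) N.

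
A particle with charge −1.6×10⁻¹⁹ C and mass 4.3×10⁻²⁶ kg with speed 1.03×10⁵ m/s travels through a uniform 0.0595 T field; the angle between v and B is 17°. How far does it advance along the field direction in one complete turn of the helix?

p ≈ 2.80 m

v∥ = v cosθ = 1.03×10⁵·cos17° ≈ 9.850×10⁴ m/s.
T = 2πm/(|q|B) = 2π(4.3×10⁻²⁶)/((1.6×10⁻¹⁹)(0.0595)) ≈ 2.838×10⁻⁵ s.
pitch = v∥ T = (9.850×10⁴)(2.838×10⁻⁵) ≈ 2.80 m.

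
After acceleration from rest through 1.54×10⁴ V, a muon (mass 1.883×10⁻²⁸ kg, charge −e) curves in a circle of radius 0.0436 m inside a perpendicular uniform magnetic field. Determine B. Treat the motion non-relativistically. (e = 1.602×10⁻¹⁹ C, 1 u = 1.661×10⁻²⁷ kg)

v = √(2|q|V/m) = √(2·1.602×10⁻¹⁹·1.54×10⁴/1.883×10⁻²⁸) ≈ 5.119×10⁶ m/s.
B = mv/(|q|r) = (1.883×10⁻²⁸)(5.119×10⁶)/((1.602×10⁻¹⁹)(0.0436)) ≈ 0.138 T.

B ≈ 0.138 T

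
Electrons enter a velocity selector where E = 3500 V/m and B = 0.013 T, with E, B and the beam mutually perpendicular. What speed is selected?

Straight-line motion ⇒ electric and magnetic forces cancel, so E = vB.
v = E/B = 3500/0.013 = 2.7×10⁵ m/s.

v = 2.7×10⁵ m/s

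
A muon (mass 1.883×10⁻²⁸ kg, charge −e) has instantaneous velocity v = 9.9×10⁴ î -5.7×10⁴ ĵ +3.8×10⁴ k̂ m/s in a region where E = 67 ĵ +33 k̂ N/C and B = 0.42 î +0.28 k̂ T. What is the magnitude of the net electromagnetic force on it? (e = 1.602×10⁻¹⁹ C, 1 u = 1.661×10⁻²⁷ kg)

|F| ≈ 4.98×10⁻¹⁵ N

v×B = (-1.60×10⁴, -1.18×10⁴, 2.39×10⁴) N/C.
E + v×B = (-1.60×10⁴, -1.17×10⁴, 2.40×10⁴) N/C.
F = q(E + v×B) = (−1.602×10⁻¹⁹ C)·(-1.60×10⁴, -1.17×10⁴, 2.40×10⁴) = (2.56×10⁻¹⁵, 1.87×10⁻¹⁵, -3.84×10⁻¹⁵) N.
|F| = 4.98×10⁻¹⁵ N.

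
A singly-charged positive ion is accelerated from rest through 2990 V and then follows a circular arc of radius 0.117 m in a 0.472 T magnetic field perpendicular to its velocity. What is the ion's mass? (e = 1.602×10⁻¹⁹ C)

m ≈ 8.17×10⁻²⁶ kg

Combine |q|V = ½mv² and r = mv/(|q|B): eliminate v to get m = qB²r²/(2V).
m = (1.602×10⁻¹⁹)(0.472)²(0.117)²/(2·2990) ≈ 8.17×10⁻²⁶ kg.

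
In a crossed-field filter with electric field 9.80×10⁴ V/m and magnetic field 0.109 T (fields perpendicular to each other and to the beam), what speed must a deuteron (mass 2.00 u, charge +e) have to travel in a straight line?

Straight-line motion ⇒ electric and magnetic forces cancel, so E = vB.
v = E/B = 9.80×10⁴/0.109 = 8.99×10⁵ m/s.
The result is independent of the particle's charge and mass.

v = 8.99×10⁵ m/s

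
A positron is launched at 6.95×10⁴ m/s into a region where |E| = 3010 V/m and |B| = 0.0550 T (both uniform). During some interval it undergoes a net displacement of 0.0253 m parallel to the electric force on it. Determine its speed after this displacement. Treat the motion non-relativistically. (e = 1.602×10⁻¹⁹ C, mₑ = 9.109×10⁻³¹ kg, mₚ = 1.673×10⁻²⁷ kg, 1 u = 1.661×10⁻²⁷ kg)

v_f ≈ 5.18×10⁶ m/s

B does no work; ΔKE = |q|E d.
½mv_f² = ½mv₀² + |q|Ed = ½(9.109×10⁻³¹)(6.95×10⁴)² + (1.602×10⁻¹⁹)(3010)(0.0253) ≈ 2.200×10⁻²¹ J + 1.220×10⁻¹⁷ J ≈ 1.220×10⁻¹⁷ J.
v_f = √(2·1.220×10⁻¹⁷/9.109×10⁻³¹) ≈ 5.18×10⁶ m/s.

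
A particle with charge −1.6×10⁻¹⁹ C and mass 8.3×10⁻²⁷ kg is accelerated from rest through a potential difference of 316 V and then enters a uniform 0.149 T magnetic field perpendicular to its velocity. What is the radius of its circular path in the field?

Acceleration: |q|V = ½mv² ⇒ v = √(2|q|V/m) = √(2·1.6×10⁻¹⁹·316/8.3×10⁻²⁷) ≈ 1.104×10⁵ m/s.
In the field: r = mv/(|q|B) = (8.3×10⁻²⁷)(1.104×10⁵)/((1.6×10⁻¹⁹)(0.149)) ≈ 0.0384 m.

r ≈ 0.0384 m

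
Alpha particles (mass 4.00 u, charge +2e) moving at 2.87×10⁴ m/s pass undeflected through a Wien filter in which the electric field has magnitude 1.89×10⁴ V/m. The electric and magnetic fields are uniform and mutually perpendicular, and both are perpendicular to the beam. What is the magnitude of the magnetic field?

B = 0.659 T

Balance of forces in the selector: qE = qvB ⇒ B = E/v.
B = 1.89×10⁴/2.87×10⁴ = 0.659 T.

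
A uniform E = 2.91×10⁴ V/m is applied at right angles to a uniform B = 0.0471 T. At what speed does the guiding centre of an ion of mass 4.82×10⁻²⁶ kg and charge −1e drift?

v_d ≈ 6.18×10⁵ m/s

The steady drift has the magnetic force balancing the electric force, so v_d = E/B.
v_d = 2.91×10⁴/0.0471 = 6.18×10⁵ m/s.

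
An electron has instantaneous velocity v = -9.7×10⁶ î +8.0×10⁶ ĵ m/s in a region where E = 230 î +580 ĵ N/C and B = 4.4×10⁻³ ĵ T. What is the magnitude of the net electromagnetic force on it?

|F| ≈ 6.84×10⁻¹⁵ N

v×B = (0, 0, -4.27×10⁴) N/C.
E + v×B = (230, 580, -4.27×10⁴) N/C.
F = q(E + v×B) = (−1.602×10⁻¹⁹ C)·(230, 580, -4.27×10⁴) = (-3.68×10⁻¹⁷, -9.29×10⁻¹⁷, 6.84×10⁻¹⁵) N.
|F| = 6.84×10⁻¹⁵ N.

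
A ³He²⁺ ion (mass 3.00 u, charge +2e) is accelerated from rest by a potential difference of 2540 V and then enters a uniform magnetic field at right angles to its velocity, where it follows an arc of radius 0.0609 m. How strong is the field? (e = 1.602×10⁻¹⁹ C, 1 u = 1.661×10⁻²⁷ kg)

B ≈ 0.146 T

v = √(2|q|V/m) = √(2·3.204×10⁻¹⁹·2540/4.983×10⁻²⁷) ≈ 5.715×10⁵ m/s.
B = mv/(|q|r) = (4.983×10⁻²⁷)(5.715×10⁵)/((3.204×10⁻¹⁹)(0.0609)) ≈ 0.146 T.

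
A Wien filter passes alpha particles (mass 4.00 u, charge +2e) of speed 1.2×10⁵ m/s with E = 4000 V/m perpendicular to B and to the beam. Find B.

B = 0.033 T

Balance of forces in the selector: qE = qvB ⇒ B = E/v.
B = 4000/1.2×10⁵ = 0.033 T.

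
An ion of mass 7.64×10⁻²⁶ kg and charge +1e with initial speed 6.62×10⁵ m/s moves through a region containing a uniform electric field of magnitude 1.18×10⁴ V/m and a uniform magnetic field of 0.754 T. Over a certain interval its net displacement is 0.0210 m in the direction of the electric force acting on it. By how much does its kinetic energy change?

ΔKE ≈ 3.97×10⁻¹⁷ J

The magnetic force is always ⟂ v and does no work; only the electric force changes KE.
ΔKE = F_E · d = |q|E d = (1.602×10⁻¹⁹)(1.18×10⁴)(0.0210) ≈ 3.97×10⁻¹⁷ J.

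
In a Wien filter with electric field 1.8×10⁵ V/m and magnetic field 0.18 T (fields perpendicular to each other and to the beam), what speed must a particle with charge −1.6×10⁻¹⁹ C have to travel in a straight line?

Straight-line motion ⇒ electric and magnetic forces cancel, so E = vB.
v = E/B = 1.8×10⁵/0.18 = 1.0×10⁶ m/s.
The result is independent of the particle's charge and mass.

v = 1.0×10⁶ m/s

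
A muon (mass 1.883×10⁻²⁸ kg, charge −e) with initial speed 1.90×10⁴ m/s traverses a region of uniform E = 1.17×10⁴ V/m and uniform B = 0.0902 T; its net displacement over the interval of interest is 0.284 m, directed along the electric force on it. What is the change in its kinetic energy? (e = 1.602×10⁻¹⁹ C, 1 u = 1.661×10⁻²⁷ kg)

ΔKE ≈ 5.32×10⁻¹⁶ J

The magnetic force is always ⟂ v and does no work; only the electric force changes KE.
ΔKE = F_E · d = |q|E d = (1.602×10⁻¹⁹)(1.17×10⁴)(0.284) ≈ 5.32×10⁻¹⁶ J.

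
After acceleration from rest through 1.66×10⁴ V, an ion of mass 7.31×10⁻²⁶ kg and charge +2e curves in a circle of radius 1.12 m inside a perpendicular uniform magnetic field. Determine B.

B ≈ 0.0777 T

v = √(2|q|V/m) = √(2·3.204×10⁻¹⁹·1.66×10⁴/7.31×10⁻²⁶) ≈ 3.815×10⁵ m/s.
B = mv/(|q|r) = (7.31×10⁻²⁶)(3.815×10⁵)/((3.204×10⁻¹⁹)(1.12)) ≈ 0.0777 T.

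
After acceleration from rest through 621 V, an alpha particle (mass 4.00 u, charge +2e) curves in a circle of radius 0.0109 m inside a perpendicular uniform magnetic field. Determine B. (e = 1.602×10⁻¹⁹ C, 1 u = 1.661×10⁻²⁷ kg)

B ≈ 0.466 T

v = √(2|q|V/m) = √(2·3.204×10⁻¹⁹·621/6.644×10⁻²⁷) ≈ 2.447×10⁵ m/s.
B = mv/(|q|r) = (6.644×10⁻²⁷)(2.447×10⁵)/((3.204×10⁻¹⁹)(0.0109)) ≈ 0.466 T.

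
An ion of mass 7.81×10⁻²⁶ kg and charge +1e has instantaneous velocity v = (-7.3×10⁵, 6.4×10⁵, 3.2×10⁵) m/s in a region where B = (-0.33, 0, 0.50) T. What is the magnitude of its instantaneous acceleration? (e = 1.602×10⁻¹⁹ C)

|a| ≈ 9.50×10¹¹ m/s²

v×B = (3.20×10⁵, 2.59×10⁵, 2.11×10⁵) N/C.
F = q v×B = (1.602×10⁻¹⁹ C)·(3.20×10⁵, 2.59×10⁵, 2.11×10⁵) = (5.13×10⁻¹⁴, 4.16×10⁻¹⁴, 3.38×10⁻¹⁴) N.
|a| = |F|/m = 7.416×10⁻¹⁴/7.81×10⁻²⁶ ≈ 9.50×10¹¹ m/s².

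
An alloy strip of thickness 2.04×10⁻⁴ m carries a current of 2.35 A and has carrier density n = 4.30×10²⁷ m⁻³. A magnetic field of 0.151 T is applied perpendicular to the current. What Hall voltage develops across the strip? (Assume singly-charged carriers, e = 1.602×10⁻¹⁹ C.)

V_H ≈ 2.53×10⁻⁶ V

V_H = IB/(n e t).
V_H = (2.35)(0.151)/((4.30×10²⁷)(1.602×10⁻¹⁹)(2.04×10⁻⁴)) ≈ 2.53×10⁻⁶ V.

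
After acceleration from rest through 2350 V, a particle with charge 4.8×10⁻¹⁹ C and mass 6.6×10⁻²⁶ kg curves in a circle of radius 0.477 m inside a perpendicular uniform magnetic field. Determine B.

v = √(2|q|V/m) = √(2·4.8×10⁻¹⁹·2350/6.6×10⁻²⁶) ≈ 1.849×10⁵ m/s.
B = mv/(|q|r) = (6.6×10⁻²⁶)(1.849×10⁵)/((4.8×10⁻¹⁹)(0.477)) ≈ 0.0533 T.

B ≈ 0.0533 T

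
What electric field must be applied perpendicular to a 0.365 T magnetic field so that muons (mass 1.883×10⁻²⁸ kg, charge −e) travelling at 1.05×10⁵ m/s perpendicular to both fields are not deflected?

For straight-line motion qE = qvB, so E = vB.
E = 1.05×10⁵ × 0.365 = 3.83×10⁴ V/m.

E = 3.83×10⁴ V/m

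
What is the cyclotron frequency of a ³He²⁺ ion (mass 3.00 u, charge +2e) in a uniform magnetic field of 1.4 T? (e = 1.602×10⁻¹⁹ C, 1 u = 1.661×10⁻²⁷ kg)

f ≈ 1.4×10⁷ Hz

f = |q|B/(2πm).
f = (3.204×10⁻¹⁹)(1.4)/(2π·4.983×10⁻²⁷) ≈ 1.4×10⁷ Hz.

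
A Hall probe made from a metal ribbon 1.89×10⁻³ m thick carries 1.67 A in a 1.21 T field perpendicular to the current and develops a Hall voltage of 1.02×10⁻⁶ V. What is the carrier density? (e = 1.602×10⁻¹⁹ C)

n ≈ 6.54×10²⁷ m⁻³

From V_H = IB/(n e t), n = IB/(V_H e t).
n = (1.67)(1.21)/((1.02×10⁻⁶)(1.602×10⁻¹⁹)(1.89×10⁻³)) ≈ 6.54×10²⁷ m⁻³.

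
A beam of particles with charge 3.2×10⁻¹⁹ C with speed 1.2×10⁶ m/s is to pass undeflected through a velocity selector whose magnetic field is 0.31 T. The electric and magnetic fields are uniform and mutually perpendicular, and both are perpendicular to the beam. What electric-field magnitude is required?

For straight-line motion qE = qvB, so E = vB.
E = 1.2×10⁶ × 0.31 = 3.7×10⁵ V/m.

E = 3.7×10⁵ V/m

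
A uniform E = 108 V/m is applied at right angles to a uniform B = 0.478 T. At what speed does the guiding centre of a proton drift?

The steady drift has the magnetic force balancing the electric force, so v_d = E/B.
v_d = 108/0.478 = 226 m/s.

v_d ≈ 226 m/s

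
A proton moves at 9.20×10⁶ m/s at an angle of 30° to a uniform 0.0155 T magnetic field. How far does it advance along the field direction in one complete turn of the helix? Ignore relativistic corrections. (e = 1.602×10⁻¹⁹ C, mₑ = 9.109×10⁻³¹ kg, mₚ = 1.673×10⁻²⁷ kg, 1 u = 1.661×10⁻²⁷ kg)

v∥ = v cosθ = 9.20×10⁶·cos30° ≈ 7.967×10⁶ m/s.
T = 2πm/(|q|B) = 2π(1.673×10⁻²⁷)/((1.602×10⁻¹⁹)(0.0155)) ≈ 4.233×10⁻⁶ s.
pitch = v∥ T = (7.967×10⁶)(4.233×10⁻⁶) ≈ 33.7 m.

p ≈ 33.7 m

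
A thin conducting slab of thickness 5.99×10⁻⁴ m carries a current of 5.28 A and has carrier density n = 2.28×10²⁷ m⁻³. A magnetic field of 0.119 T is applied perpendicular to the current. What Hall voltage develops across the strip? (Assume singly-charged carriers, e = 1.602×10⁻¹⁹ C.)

V_H ≈ 2.87×10⁻⁶ V

V_H = IB/(n e t).
V_H = (5.28)(0.119)/((2.28×10²⁷)(1.602×10⁻¹⁹)(5.99×10⁻⁴)) ≈ 2.87×10⁻⁶ V.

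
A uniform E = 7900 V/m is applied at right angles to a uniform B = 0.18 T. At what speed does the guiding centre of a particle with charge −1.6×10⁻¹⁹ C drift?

The E×B drift speed is v_d = E/B.
v_d = 7900/0.18 = 4.4×10⁴ m/s.

v_d ≈ 4.4×10⁴ m/s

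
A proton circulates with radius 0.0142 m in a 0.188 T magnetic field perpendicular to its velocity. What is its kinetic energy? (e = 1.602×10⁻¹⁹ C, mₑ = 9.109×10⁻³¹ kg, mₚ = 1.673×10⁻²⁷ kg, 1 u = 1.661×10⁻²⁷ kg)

v = |q|Br/m, then KE = ½mv² = (qBr)²/(2m).
v = (1.602×10⁻¹⁹)(0.188)(0.0142)/1.673×10⁻²⁷ ≈ 2.556×10⁵ m/s.
KE = ½(1.673×10⁻²⁷)(2.556×10⁵)² ≈ 5.47×10⁻¹⁷ J.

KE ≈ 5.47×10⁻¹⁷ J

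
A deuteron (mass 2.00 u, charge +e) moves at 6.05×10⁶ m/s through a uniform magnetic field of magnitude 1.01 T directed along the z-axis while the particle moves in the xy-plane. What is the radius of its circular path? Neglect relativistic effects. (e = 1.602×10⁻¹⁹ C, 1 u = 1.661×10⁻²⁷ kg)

The magnetic force provides the centripetal force: |q|vB = mv²/r.
r = mv/(|q|B) = (3.322×10⁻²⁷)(6.05×10⁶)/((1.602×10⁻¹⁹)(1.01)) ≈ 0.124 m.

r ≈ 0.124 m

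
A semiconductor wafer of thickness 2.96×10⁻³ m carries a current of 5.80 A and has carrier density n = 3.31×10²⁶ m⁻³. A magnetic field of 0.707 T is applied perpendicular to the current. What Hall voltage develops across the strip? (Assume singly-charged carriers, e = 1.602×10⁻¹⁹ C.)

V_H ≈ 2.61×10⁻⁵ V

V_H = IB/(n e t).
V_H = (5.80)(0.707)/((3.31×10²⁶)(1.602×10⁻¹⁹)(2.96×10⁻³)) ≈ 2.61×10⁻⁵ V.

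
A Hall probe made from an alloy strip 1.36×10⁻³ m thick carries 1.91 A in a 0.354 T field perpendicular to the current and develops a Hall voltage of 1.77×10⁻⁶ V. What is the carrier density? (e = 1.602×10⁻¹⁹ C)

From V_H = IB/(n e t), n = IB/(V_H e t).
n = (1.91)(0.354)/((1.77×10⁻⁶)(1.602×10⁻¹⁹)(1.36×10⁻³)) ≈ 1.75×10²⁷ m⁻³.

n ≈ 1.75×10²⁷ m⁻³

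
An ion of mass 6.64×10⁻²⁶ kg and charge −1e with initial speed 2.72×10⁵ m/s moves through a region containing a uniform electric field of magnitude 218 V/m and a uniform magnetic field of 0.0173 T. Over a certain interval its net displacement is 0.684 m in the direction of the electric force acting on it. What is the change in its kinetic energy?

The magnetic force is always ⟂ v and does no work; only the electric force changes KE.
ΔKE = F_E · d = |q|E d = (1.602×10⁻¹⁹)(218)(0.684) ≈ 2.39×10⁻¹⁷ J.

ΔKE ≈ 2.39×10⁻¹⁷ J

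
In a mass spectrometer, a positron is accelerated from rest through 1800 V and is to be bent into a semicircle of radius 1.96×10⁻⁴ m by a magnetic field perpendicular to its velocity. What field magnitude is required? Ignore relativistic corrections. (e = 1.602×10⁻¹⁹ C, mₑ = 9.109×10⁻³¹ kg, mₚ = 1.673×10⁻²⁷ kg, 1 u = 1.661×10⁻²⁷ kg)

v = √(2|q|V/m) = √(2·1.602×10⁻¹⁹·1800/9.109×10⁻³¹) ≈ 2.516×10⁷ m/s.
B = mv/(|q|r) = (9.109×10⁻³¹)(2.516×10⁷)/((1.602×10⁻¹⁹)(1.96×10⁻⁴)) ≈ 0.730 T.

B ≈ 0.730 T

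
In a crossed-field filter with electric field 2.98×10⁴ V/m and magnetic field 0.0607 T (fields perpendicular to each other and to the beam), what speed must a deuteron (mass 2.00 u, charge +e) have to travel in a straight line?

v = 4.91×10⁵ m/s

Zero net Lorentz force requires |qE| = |q v×B|, i.e. E = vB.
v = E/B = 2.98×10⁴/0.0607 = 4.91×10⁵ m/s.
The result is independent of the particle's charge and mass.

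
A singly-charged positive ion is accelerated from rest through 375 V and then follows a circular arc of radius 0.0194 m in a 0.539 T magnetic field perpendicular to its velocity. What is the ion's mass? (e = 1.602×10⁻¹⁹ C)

Combine |q|V = ½mv² and r = mv/(|q|B): eliminate v to get m = qB²r²/(2V).
m = (1.602×10⁻¹⁹)(0.539)²(0.0194)²/(2·375) ≈ 2.34×10⁻²⁶ kg.

m ≈ 2.34×10⁻²⁶ kg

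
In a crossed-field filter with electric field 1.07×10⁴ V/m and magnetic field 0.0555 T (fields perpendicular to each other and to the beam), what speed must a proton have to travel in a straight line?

v = 1.93×10⁵ m/s

Zero net Lorentz force requires |qE| = |q v×B|, i.e. E = vB.
v = E/B = 1.07×10⁴/0.0555 = 1.93×10⁵ m/s.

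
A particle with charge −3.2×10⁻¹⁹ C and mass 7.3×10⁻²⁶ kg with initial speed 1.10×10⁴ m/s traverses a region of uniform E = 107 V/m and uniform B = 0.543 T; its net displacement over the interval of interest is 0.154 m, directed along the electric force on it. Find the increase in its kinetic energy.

ΔKE ≈ 5.27×10⁻¹⁸ J

The magnetic force is always ⟂ v and does no work; only the electric force changes KE.
ΔKE = F_E · d = |q|E d = (3.2×10⁻¹⁹)(107)(0.154) ≈ 5.27×10⁻¹⁸ J.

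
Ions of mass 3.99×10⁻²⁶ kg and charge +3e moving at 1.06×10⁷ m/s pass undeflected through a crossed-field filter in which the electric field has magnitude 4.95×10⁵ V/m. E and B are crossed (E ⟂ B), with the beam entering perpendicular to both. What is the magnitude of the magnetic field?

B = 0.0467 T

Balance of forces in the selector: qE = qvB ⇒ B = E/v.
B = 4.95×10⁵/1.06×10⁷ = 0.0467 T.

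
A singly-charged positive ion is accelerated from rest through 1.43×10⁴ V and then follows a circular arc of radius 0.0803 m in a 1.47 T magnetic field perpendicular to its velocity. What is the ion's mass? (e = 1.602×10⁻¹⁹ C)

Combine |q|V = ½mv² and r = mv/(|q|B): eliminate v to get m = qB²r²/(2V).
m = (1.602×10⁻¹⁹)(1.47)²(0.0803)²/(2·1.43×10⁴) ≈ 7.80×10⁻²⁶ kg.

m ≈ 7.80×10⁻²⁶ kg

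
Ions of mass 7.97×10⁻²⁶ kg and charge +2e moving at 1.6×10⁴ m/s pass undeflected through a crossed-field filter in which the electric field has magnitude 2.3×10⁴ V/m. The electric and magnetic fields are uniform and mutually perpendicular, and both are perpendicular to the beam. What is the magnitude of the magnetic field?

Balance of forces in the selector: qE = qvB ⇒ B = E/v.
B = 2.3×10⁴/1.6×10⁴ = 1.4 T.

B = 1.4 T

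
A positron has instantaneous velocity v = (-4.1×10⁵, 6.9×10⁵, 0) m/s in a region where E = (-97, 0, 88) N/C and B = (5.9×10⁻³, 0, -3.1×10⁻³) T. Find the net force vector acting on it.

v×B = (-2140, -1270, -4070) N/C.
E + v×B = (-2240, -1270, -3980) N/C.
F = q(E + v×B) = (1.602×10⁻¹⁹ C)·(-2240, -1270, -3980) = (-3.58×10⁻¹⁶, -2.04×10⁻¹⁶, -6.38×10⁻¹⁶) N.

F ≈ (-3.58×10⁻¹⁶, -2.04×10⁻¹⁶, -6.38×10⁻¹⁶) N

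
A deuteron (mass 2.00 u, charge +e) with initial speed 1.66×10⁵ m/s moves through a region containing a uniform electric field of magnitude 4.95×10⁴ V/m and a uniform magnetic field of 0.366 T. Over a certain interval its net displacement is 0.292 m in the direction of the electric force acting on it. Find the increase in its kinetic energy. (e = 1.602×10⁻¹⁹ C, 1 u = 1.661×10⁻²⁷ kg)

The magnetic force is always ⟂ v and does no work; only the electric force changes KE.
ΔKE = F_E · d = |q|E d = (1.602×10⁻¹⁹)(4.95×10⁴)(0.292) ≈ 2.32×10⁻¹⁵ J.

ΔKE ≈ 2.32×10⁻¹⁵ J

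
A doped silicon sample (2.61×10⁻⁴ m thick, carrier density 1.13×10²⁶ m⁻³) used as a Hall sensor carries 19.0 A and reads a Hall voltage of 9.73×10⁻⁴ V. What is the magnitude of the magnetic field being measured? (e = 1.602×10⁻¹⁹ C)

From V_H = IB/(n e t), B = V_H n e t / I.
B = (9.73×10⁻⁴)(1.13×10²⁶)(1.602×10⁻¹⁹)(2.61×10⁻⁴)/19.0 ≈ 0.242 T.

B ≈ 0.242 T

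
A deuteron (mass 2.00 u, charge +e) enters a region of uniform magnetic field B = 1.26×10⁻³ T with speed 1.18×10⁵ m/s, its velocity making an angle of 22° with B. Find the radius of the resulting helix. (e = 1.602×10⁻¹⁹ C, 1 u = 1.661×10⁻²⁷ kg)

r ≈ 0.727 m

v⊥ = v sinθ = 1.18×10⁵·sin22° ≈ 4.420×10⁴ m/s.
r = m v⊥/(|q|B) = (3.322×10⁻²⁷)(4.420×10⁴)/((1.602×10⁻¹⁹)(1.26×10⁻³)) ≈ 0.727 m.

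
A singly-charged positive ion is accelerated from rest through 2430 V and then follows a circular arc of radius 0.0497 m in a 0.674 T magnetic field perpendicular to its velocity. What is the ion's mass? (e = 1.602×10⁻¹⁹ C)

Combine |q|V = ½mv² and r = mv/(|q|B): eliminate v to get m = qB²r²/(2V).
m = (1.602×10⁻¹⁹)(0.674)²(0.0497)²/(2·2430) ≈ 3.70×10⁻²⁶ kg.

m ≈ 3.70×10⁻²⁶ kg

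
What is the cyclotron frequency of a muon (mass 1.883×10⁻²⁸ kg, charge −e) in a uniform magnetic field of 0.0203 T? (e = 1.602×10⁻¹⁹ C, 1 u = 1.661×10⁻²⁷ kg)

f ≈ 2.75×10⁶ Hz

f = |q|B/(2πm).
f = (1.602×10⁻¹⁹)(0.0203)/(2π·1.883×10⁻²⁸) ≈ 2.75×10⁶ Hz.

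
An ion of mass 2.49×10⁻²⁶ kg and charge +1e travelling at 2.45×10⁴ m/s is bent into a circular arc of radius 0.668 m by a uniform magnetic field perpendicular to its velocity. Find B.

From |q|vB = mv²/r, B = mv/(|q|r).
B = (2.49×10⁻²⁶)(2.45×10⁴)/((1.602×10⁻¹⁹)(0.668)) ≈ 5.70×10⁻³ T.

B ≈ 5.70×10⁻³ T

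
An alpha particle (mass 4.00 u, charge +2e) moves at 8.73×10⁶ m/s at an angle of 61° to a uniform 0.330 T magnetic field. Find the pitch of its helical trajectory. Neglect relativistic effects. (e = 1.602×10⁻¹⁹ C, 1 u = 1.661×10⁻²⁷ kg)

p ≈ 1.67 m

v∥ = v cosθ = 8.73×10⁶·cos61° ≈ 4.232×10⁶ m/s.
T = 2πm/(|q|B) = 2π(6.644×10⁻²⁷)/((3.204×10⁻¹⁹)(0.330)) ≈ 3.948×10⁻⁷ s.
pitch = v∥ T = (4.232×10⁶)(3.948×10⁻⁷) ≈ 1.67 m.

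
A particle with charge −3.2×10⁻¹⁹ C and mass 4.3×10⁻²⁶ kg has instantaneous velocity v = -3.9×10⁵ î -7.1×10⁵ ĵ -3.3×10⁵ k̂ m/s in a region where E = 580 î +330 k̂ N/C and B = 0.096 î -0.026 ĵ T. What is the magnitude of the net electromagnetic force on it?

v×B = (-8580, -3.17×10⁴, 7.83×10⁴) N/C.
E + v×B = (-8000, -3.17×10⁴, 7.86×10⁴) N/C.
F = q(E + v×B) = (−3.2×10⁻¹⁹ C)·(-8000, -3.17×10⁴, 7.86×10⁴) = (2.56×10⁻¹⁵, 1.01×10⁻¹⁴, -2.52×10⁻¹⁴) N.
|F| = 2.72×10⁻¹⁴ N.

|F| ≈ 2.72×10⁻¹⁴ N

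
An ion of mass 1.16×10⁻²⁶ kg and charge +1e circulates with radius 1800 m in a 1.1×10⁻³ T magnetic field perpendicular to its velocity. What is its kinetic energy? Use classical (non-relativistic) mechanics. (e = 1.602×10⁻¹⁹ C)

KE ≈ 2.7×10⁷ eV

v = |q|Br/m, then KE = ½mv² = (qBr)²/(2m).
v = (1.602×10⁻¹⁹)(1.1×10⁻³)(1800)/1.16×10⁻²⁶ ≈ 2.734×10⁷ m/s.
KE = ½(1.16×10⁻²⁶)(2.734×10⁷)² ≈ 4.3×10⁻¹² J = 2.7×10⁷ eV.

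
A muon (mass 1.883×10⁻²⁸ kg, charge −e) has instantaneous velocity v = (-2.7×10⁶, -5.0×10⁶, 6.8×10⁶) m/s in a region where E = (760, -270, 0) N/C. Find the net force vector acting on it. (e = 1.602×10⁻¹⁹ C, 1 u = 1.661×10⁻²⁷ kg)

F ≈ (-1.22×10⁻¹⁶, 4.33×10⁻¹⁷, 0) N

Only an electric field acts, so F = qE = (−1.602×10⁻¹⁹ C)·(760, -270, 0) = (-1.22×10⁻¹⁶, 4.33×10⁻¹⁷, 0) N.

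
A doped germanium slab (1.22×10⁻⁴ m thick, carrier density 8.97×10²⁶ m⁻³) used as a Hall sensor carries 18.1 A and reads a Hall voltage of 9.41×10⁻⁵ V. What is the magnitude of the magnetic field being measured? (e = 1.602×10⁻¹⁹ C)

From V_H = IB/(n e t), B = V_H n e t / I.
B = (9.41×10⁻⁵)(8.97×10²⁶)(1.602×10⁻¹⁹)(1.22×10⁻⁴)/18.1 ≈ 0.0911 T.

B ≈ 0.0911 T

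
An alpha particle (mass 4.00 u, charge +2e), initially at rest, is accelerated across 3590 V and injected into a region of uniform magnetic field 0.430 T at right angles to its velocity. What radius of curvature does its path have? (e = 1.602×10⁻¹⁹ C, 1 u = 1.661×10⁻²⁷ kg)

r ≈ 0.0284 m

Acceleration: |q|V = ½mv² ⇒ v = √(2|q|V/m) = √(2·3.204×10⁻¹⁹·3590/6.644×10⁻²⁷) ≈ 5.884×10⁵ m/s.
In the field: r = mv/(|q|B) = (6.644×10⁻²⁷)(5.884×10⁵)/((3.204×10⁻¹⁹)(0.430)) ≈ 0.0284 m.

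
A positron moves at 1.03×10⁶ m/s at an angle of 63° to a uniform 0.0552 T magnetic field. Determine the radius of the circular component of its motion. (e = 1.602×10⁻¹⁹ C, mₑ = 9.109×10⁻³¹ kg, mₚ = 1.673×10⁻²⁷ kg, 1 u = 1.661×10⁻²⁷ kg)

v⊥ = v sinθ = 1.03×10⁶·sin63° ≈ 9.177×10⁵ m/s.
r = m v⊥/(|q|B) = (9.109×10⁻³¹)(9.177×10⁵)/((1.602×10⁻¹⁹)(0.0552)) ≈ 9.45×10⁻⁵ m.

r ≈ 9.45×10⁻⁵ m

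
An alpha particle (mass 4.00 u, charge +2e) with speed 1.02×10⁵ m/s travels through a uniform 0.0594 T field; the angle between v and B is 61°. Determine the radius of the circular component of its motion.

r ≈ 0.0311 m

v⊥ = v sinθ = 1.02×10⁵·sin61° ≈ 8.921×10⁴ m/s.
r = m v⊥/(|q|B) = (6.644×10⁻²⁷)(8.921×10⁴)/((3.204×10⁻¹⁹)(0.0594)) ≈ 0.0311 m.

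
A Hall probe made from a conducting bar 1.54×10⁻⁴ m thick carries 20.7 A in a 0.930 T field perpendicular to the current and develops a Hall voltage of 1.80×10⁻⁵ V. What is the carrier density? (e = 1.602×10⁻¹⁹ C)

n ≈ 4.34×10²⁸ m⁻³

From V_H = IB/(n e t), n = IB/(V_H e t).
n = (20.7)(0.930)/((1.80×10⁻⁵)(1.602×10⁻¹⁹)(1.54×10⁻⁴)) ≈ 4.34×10²⁸ m⁻³.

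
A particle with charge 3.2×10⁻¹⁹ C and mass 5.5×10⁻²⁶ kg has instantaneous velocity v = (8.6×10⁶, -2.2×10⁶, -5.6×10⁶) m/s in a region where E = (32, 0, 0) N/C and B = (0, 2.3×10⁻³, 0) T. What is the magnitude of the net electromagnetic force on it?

v×B = (1.29×10⁴, 0, 1.98×10⁴) N/C.
E + v×B = (1.29×10⁴, 0, 1.98×10⁴) N/C.
F = q(E + v×B) = (3.2×10⁻¹⁹ C)·(1.29×10⁴, 0, 1.98×10⁴) = (4.13×10⁻¹⁵, 0, 6.33×10⁻¹⁵) N.
|F| = 7.56×10⁻¹⁵ N.

|F| ≈ 7.56×10⁻¹⁵ N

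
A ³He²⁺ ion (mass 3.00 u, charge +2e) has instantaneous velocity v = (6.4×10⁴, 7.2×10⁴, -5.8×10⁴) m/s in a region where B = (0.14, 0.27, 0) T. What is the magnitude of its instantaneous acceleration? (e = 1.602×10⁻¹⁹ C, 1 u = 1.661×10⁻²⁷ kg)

v×B = (1.57×10⁴, -8120, 7200) N/C.
F = q v×B = (3.204×10⁻¹⁹ C)·(1.57×10⁴, -8120, 7200) = (5.02×10⁻¹⁵, -2.60×10⁻¹⁵, 2.31×10⁻¹⁵) N.
|a| = |F|/m = 6.105×10⁻¹⁵/4.983×10⁻²⁷ ≈ 1.23×10¹² m/s².

|a| ≈ 1.23×10¹² m/s²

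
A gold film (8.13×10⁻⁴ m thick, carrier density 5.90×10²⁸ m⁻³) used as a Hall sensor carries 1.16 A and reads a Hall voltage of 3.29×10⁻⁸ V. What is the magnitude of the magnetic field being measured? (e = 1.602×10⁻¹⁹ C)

B ≈ 0.218 T

From V_H = IB/(n e t), B = V_H n e t / I.
B = (3.29×10⁻⁸)(5.90×10²⁸)(1.602×10⁻¹⁹)(8.13×10⁻⁴)/1.16 ≈ 0.218 T.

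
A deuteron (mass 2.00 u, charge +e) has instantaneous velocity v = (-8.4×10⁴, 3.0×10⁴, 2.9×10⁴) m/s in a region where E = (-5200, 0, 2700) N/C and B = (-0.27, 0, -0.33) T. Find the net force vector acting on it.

F ≈ (-2.42×10⁻¹⁵, -5.70×10⁻¹⁵, 1.73×10⁻¹⁵) N

v×B = (-9900, -3.56×10⁴, 8100) N/C.
E + v×B = (-1.51×10⁴, -3.56×10⁴, 1.08×10⁴) N/C.
F = q(E + v×B) = (1.602×10⁻¹⁹ C)·(-1.51×10⁴, -3.56×10⁴, 1.08×10⁴) = (-2.42×10⁻¹⁵, -5.70×10⁻¹⁵, 1.73×10⁻¹⁵) N.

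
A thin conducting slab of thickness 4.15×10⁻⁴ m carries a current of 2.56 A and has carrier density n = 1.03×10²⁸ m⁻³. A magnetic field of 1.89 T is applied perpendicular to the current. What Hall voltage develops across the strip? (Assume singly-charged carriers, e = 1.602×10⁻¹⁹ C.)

V_H ≈ 7.07×10⁻⁶ V

V_H = IB/(n e t).
V_H = (2.56)(1.89)/((1.03×10²⁸)(1.602×10⁻¹⁹)(4.15×10⁻⁴)) ≈ 7.07×10⁻⁶ V.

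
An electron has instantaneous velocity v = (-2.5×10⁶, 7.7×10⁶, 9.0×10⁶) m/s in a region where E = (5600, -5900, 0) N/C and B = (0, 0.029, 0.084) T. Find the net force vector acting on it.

v×B = (3.86×10⁵, 2.10×10⁵, -7.25×10⁴) N/C.
E + v×B = (3.91×10⁵, 2.04×10⁵, -7.25×10⁴) N/C.
F = q(E + v×B) = (−1.602×10⁻¹⁹ C)·(3.91×10⁵, 2.04×10⁵, -7.25×10⁴) = (-6.27×10⁻¹⁴, -3.27×10⁻¹⁴, 1.16×10⁻¹⁴) N.

F ≈ (-6.27×10⁻¹⁴, -3.27×10⁻¹⁴, 1.16×10⁻¹⁴) N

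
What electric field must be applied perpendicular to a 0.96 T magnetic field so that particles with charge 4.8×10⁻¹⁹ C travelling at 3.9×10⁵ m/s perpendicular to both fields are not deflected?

For straight-line motion qE = qvB, so E = vB.
E = 3.9×10⁵ × 0.96 = 3.7×10⁵ V/m.

E = 3.7×10⁵ V/m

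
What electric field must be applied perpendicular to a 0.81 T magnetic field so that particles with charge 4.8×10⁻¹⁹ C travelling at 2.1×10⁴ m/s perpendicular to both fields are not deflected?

E = 1.7×10⁴ V/m

For straight-line motion qE = qvB, so E = vB.
E = 2.1×10⁴ × 0.81 = 1.7×10⁴ V/m.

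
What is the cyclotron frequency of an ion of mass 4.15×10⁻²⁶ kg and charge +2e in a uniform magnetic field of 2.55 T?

f ≈ 3.13×10⁶ Hz

f = |q|B/(2πm).
f = (3.204×10⁻¹⁹)(2.55)/(2π·4.15×10⁻²⁶) ≈ 3.13×10⁶ Hz.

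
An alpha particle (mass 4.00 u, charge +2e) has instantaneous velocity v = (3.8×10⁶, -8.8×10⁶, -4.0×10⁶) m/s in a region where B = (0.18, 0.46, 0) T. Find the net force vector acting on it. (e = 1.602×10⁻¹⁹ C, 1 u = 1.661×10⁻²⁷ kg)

F ≈ (5.90×10⁻¹³, -2.31×10⁻¹³, 1.07×10⁻¹²) N

v×B = (1.84×10⁶, -7.20×10⁵, 3.33×10⁶) N/C.
F = q v×B = (3.204×10⁻¹⁹ C)·(1.84×10⁶, -7.20×10⁵, 3.33×10⁶) = (5.90×10⁻¹³, -2.31×10⁻¹³, 1.07×10⁻¹²) N.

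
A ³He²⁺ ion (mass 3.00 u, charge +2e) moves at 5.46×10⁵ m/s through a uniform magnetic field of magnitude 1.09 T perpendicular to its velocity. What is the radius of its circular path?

r ≈ 7.79×10⁻³ m

The magnetic force provides the centripetal force: |q|vB = mv²/r.
r = mv/(|q|B) = (4.983×10⁻²⁷)(5.46×10⁵)/((3.204×10⁻¹⁹)(1.09)) ≈ 7.79×10⁻³ m.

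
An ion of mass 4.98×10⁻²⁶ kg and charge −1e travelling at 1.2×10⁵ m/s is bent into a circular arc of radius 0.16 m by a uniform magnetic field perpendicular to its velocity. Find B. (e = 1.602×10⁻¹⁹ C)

B ≈ 0.23 T

From |q|vB = mv²/r, B = mv/(|q|r).
B = (4.98×10⁻²⁶)(1.2×10⁵)/((1.602×10⁻¹⁹)(0.16)) ≈ 0.23 T.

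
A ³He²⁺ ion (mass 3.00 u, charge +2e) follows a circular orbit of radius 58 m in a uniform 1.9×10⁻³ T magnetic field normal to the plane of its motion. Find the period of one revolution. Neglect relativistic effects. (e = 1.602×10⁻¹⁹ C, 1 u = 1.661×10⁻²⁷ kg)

The cyclotron period depends only on m, q, B: T = 2πm/(|q|B).
T = 2π(4.983×10⁻²⁷)/((3.204×10⁻¹⁹)(1.9×10⁻³)) ≈ 5.1×10⁻⁵ s.

T ≈ 5.1×10⁻⁵ s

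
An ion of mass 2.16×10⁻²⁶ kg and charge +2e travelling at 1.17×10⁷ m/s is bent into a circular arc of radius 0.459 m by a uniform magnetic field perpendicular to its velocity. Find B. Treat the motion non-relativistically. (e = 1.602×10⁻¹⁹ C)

From |q|vB = mv²/r, B = mv/(|q|r).
B = (2.16×10⁻²⁶)(1.17×10⁷)/((3.204×10⁻¹⁹)(0.459)) ≈ 1.72 T.

B ≈ 1.72 T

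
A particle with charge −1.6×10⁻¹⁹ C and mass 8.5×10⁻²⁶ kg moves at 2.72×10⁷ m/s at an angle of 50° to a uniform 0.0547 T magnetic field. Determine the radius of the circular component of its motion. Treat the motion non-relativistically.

r ≈ 202 m

v⊥ = v sinθ = 2.72×10⁷·sin50° ≈ 2.084×10⁷ m/s.
r = m v⊥/(|q|B) = (8.5×10⁻²⁶)(2.084×10⁷)/((1.6×10⁻¹⁹)(0.0547)) ≈ 202 m.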